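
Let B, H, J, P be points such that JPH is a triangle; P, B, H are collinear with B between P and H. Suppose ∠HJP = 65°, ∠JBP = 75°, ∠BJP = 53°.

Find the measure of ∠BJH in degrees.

1. ∠BPJ = 52°  [△JPB]
2. ∠HBJ = 105°  [linear pair at B on PH]
3. ∠HPJ = 52°  [B on ray PH]
4. ∠JHP = 63°  [△JPH]
5. ∠BHJ = 63°  [B on ray HP]
6. ∠BJH = 12°  [△JBH]

∠BJH = 12°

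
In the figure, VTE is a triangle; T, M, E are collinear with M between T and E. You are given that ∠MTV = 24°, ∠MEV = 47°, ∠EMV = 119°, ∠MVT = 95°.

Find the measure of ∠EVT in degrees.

∠EVT = 109°

1. ∠ETV = 24°  [M on ray TE]
2. ∠TEV = 47°  [M on ray ET]
3. ∠EVT = 109°  [△VTE]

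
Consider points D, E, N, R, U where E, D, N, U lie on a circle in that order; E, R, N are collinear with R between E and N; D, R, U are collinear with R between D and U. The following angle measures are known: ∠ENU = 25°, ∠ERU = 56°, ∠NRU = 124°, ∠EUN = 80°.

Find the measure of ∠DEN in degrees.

∠DEN = 31°

1. ∠EDU = 25°  [same arc EU]
2. ∠DRE = 124°  [vertical angles at R]
3. ∠DEN = 31°  [△ERD]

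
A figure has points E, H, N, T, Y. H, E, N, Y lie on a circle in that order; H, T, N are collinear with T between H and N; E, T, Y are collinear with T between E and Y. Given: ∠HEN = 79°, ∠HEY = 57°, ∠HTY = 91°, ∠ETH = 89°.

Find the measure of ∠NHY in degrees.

∠NHY = 22°

1. ∠HYN = 101°  [cyclic HENY, opposite ∠E+∠Y]
2. ∠HNY = 57°  [same arc HY]
3. ∠NHY = 22°  [△HNY]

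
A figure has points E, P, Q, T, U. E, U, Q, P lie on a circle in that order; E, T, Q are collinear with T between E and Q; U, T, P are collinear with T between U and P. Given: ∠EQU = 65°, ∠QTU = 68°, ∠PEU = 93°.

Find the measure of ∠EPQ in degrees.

1. ∠EPU = 65°  [same arc EU]
2. ∠ETP = 68°  [vertical angles at T]
3. ∠EUP = 22°  [△EUP]
4. ∠PEQ = 47°  [△ETP]
5. ∠EQP = 22°  [same arc EP]
6. ∠EPQ = 111°  [△EQP]

∠EPQ = 111°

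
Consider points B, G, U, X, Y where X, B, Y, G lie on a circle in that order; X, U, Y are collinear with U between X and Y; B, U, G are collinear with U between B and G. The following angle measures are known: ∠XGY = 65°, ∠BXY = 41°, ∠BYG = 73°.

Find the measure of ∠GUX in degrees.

1. ∠XBY = 115°  [cyclic XBYG, opposite ∠B+∠G]
2. ∠BGY = 41°  [same arc BY]
3. ∠BYX = 24°  [△XBY]
4. ∠GBY = 66°  [△BYG]
5. ∠BGX = 24°  [same arc XB]
6. ∠GXY = 66°  [same arc YG]
7. ∠GUX = 90°  [△XUG]

∠GUX = 90°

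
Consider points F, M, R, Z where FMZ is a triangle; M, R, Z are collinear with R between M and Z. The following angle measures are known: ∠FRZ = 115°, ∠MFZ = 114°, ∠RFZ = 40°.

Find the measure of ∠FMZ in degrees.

1. ∠FZR = 25°  [△FRZ]
2. ∠FZM = 25°  [R on ray ZM]
3. ∠FMZ = 41°  [△FMZ]

∠FMZ = 41°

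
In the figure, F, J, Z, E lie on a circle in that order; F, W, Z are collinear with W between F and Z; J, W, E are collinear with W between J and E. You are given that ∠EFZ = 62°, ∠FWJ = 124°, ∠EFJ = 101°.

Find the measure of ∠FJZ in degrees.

1. ∠EJZ = 62°  [same arc ZE]
2. ∠JWZ = 56°  [linear pair at W on FZ]
3. ∠EZJ = 79°  [cyclic FJZE, opposite ∠F+∠Z]
4. ∠JEZ = 39°  [△JZE]
5. ∠FZJ = 62°  [△JWZ]
6. ∠JFZ = 39°  [same arc JZ]
7. ∠FJZ = 79°  [△FJZ]

∠FJZ = 79°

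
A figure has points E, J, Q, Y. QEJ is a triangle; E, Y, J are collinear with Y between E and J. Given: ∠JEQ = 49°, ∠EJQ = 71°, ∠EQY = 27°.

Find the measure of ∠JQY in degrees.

∠JQY = 33°

1. ∠QEY = 49°  [Y on ray EJ]
2. ∠QJY = 71°  [Y on ray JE]
3. ∠EYQ = 104°  [△QEY]
4. ∠JYQ = 76°  [linear pair at Y on EJ]
5. ∠JQY = 33°  [△QYJ]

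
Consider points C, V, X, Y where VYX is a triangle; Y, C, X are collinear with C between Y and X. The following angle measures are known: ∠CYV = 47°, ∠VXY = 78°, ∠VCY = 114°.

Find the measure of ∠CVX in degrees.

∠CVX = 36°

1. ∠CXV = 78°  [C on ray XY]
2. ∠VCX = 66°  [linear pair at C on YX]
3. ∠CVX = 36°  [△VCX]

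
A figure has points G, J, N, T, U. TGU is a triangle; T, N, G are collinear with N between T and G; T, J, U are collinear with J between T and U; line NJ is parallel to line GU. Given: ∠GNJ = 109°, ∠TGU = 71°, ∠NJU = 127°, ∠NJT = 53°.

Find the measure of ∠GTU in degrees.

∠GTU = 56°

1. ∠JNT = 71°  [linear pair at N on TG]
2. ∠JTN = 56°  [△TNJ]
3. ∠GTU = 56°  [N on TG, J on TU]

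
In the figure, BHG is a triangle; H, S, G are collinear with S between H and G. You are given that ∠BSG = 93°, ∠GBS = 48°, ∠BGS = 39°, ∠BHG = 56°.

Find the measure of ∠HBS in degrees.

1. ∠BSH = 87°  [linear pair at S on HG]
2. ∠BHS = 56°  [S on ray HG]
3. ∠HBS = 37°  [△BHS]

∠HBS = 37°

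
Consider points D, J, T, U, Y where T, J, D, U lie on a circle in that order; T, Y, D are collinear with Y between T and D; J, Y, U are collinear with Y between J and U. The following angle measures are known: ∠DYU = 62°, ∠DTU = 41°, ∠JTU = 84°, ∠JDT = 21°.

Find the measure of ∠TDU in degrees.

1. ∠TYU = 118°  [linear pair at Y on TD]
2. ∠JUT = 21°  [△TYU]
3. ∠TJU = 75°  [△TJU]
4. ∠TDU = 75°  [same arc TU]

∠TDU = 75°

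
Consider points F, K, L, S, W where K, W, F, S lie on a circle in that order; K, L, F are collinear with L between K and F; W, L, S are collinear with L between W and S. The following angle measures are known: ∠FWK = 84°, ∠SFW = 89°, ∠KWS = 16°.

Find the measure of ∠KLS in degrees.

∠KLS = 39°

1. ∠FSK = 96°  [cyclic KWFS, opposite ∠W+∠S]
2. ∠SKW = 91°  [cyclic KWFS, opposite ∠K+∠F]
3. ∠KFS = 16°  [same arc KS]
4. ∠KSW = 73°  [△KWS]
5. ∠FKS = 68°  [△KFS]
6. ∠KLS = 39°  [△KLS]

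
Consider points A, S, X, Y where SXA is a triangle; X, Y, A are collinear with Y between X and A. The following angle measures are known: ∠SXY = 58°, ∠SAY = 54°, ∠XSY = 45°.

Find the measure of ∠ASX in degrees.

∠ASX = 68°

1. ∠AXS = 58°  [Y on ray XA]
2. ∠SAX = 54°  [Y on ray AX]
3. ∠ASX = 68°  [△SXA]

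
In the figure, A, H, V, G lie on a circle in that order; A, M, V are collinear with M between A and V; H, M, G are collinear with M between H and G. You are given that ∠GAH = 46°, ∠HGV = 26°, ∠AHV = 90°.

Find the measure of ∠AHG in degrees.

∠AHG = 70°

1. ∠GVH = 134°  [cyclic AHVG, opposite ∠A+∠V]
2. ∠GHV = 20°  [△HVG]
3. ∠AGV = 90°  [cyclic AHVG, opposite ∠H+∠G]
4. ∠GAV = 20°  [same arc VG]
5. ∠AVG = 70°  [△AVG]
6. ∠AHG = 70°  [same arc AG]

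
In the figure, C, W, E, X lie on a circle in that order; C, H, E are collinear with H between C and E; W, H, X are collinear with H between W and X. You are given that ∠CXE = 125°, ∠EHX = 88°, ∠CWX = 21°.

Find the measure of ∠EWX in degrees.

1. ∠CWE = 55°  [cyclic CWEX, opposite ∠W+∠X]
2. ∠CHW = 88°  [vertical angles at H]
3. ∠ECW = 71°  [△CHW]
4. ∠CEW = 54°  [△CWE]
5. ∠EHW = 92°  [linear pair at H on CE]
6. ∠EWX = 34°  [△WHE]

∠EWX = 34°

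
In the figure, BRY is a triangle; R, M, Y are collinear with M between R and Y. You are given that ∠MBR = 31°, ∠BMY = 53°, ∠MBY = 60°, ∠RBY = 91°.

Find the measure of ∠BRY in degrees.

∠BRY = 22°

1. ∠BYM = 67°  [△BMY]
2. ∠BYR = 67°  [M on ray YR]
3. ∠BRY = 22°  [△BRY]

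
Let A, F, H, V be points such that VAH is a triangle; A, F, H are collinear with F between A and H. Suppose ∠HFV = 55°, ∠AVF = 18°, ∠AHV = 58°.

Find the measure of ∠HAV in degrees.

1. ∠AFV = 125°  [linear pair at F on AH]
2. ∠FAV = 37°  [△VAF]
3. ∠HAV = 37°  [F on ray AH]

∠HAV = 37°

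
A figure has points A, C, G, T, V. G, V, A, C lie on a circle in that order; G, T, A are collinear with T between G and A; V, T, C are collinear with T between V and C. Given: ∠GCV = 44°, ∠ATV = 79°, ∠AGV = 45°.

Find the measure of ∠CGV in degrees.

∠CGV = 102°

1. ∠GTV = 101°  [linear pair at T on GA]
2. ∠CVG = 34°  [△GTV]
3. ∠CGV = 102°  [△GVC]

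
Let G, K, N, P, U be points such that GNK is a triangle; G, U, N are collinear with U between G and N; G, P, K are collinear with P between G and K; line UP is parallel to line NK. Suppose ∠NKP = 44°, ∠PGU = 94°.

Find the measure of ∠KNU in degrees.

∠KNU = 42°

1. ∠GKN = 44°  [P on ray KG]
2. ∠KGN = 94°  [U on GN, P on GK]
3. ∠GNK = 42°  [△GNK]
4. ∠KNU = 42°  [U on ray NG]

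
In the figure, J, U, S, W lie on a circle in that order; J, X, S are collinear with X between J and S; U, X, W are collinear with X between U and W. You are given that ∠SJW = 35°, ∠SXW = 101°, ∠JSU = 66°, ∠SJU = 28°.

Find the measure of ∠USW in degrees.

∠USW = 117°

1. ∠SUW = 35°  [same arc SW]
2. ∠SWU = 28°  [same arc US]
3. ∠USW = 117°  [△USW]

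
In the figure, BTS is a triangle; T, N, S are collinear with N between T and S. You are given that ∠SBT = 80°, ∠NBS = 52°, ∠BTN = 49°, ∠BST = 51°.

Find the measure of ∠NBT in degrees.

∠NBT = 28°

1. ∠BSN = 51°  [N on ray ST]
2. ∠BNS = 77°  [△BNS]
3. ∠BNT = 103°  [linear pair at N on TS]
4. ∠NBT = 28°  [△BTN]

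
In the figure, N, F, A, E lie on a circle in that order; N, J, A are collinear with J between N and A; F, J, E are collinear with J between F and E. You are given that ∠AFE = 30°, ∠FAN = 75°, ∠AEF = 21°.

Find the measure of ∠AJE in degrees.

1. ∠ANE = 30°  [same arc AE]
2. ∠FEN = 75°  [same arc NF]
3. ∠EJN = 75°  [△NJE]
4. ∠AJE = 105°  [linear pair at J on NA]

∠AJE = 105°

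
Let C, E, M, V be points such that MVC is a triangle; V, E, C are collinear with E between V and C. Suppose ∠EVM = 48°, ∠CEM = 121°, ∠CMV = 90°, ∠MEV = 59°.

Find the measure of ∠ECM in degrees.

∠ECM = 42°

1. ∠CVM = 48°  [E on ray VC]
2. ∠MCV = 42°  [△MVC]
3. ∠ECM = 42°  [E on ray CV]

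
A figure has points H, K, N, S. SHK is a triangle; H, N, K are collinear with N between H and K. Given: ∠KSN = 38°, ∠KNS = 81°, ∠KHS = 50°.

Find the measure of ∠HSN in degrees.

1. ∠HNS = 99°  [linear pair at N on HK]
2. ∠NHS = 50°  [N on ray HK]
3. ∠HSN = 31°  [△SHN]

∠HSN = 31°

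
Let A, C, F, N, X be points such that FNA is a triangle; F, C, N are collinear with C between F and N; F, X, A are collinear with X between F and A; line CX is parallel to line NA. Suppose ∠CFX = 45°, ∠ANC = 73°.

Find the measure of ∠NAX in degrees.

∠NAX = 62°

1. ∠AFN = 45°  [C on FN, X on FA]
2. ∠ANF = 73°  [C on ray NF]
3. ∠FAN = 62°  [△FNA]
4. ∠NAX = 62°  [X on ray AF]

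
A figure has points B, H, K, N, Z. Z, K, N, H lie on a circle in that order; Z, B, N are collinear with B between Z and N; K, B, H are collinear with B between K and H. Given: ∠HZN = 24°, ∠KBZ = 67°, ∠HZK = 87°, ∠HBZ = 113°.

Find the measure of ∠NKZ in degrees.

∠NKZ = 74°

1. ∠HKN = 24°  [same arc NH]
2. ∠KHZ = 43°  [△ZBH]
3. ∠KBN = 113°  [linear pair at B on ZN]
4. ∠HKZ = 50°  [△ZKH]
5. ∠KNZ = 43°  [△KBN]
6. ∠KZN = 63°  [△ZBK]
7. ∠NKZ = 74°  [△ZKN]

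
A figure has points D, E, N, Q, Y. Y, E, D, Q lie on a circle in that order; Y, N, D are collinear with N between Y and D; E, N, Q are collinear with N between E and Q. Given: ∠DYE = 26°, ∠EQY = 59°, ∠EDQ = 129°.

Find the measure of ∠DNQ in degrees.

1. ∠DQE = 26°  [same arc ED]
2. ∠EDY = 59°  [same arc YE]
3. ∠DEQ = 25°  [△EDQ]
4. ∠DNE = 96°  [△END]
5. ∠QNY = 96°  [vertical angles at N]
6. ∠DNQ = 84°  [linear pair at N on YD]

∠DNQ = 84°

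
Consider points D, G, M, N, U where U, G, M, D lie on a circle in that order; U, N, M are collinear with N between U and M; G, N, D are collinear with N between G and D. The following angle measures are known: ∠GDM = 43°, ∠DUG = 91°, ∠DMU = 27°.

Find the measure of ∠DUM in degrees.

1. ∠DNM = 110°  [△MND]
2. ∠DGU = 27°  [same arc UD]
3. ∠DNU = 70°  [linear pair at N on UM]
4. ∠GDU = 62°  [△UGD]
5. ∠DUM = 48°  [△UND]

∠DUM = 48°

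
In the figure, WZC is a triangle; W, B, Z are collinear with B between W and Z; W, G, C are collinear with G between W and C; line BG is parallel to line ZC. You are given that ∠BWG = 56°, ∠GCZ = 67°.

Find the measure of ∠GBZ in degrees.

∠GBZ = 123°

1. ∠CWZ = 56°  [B on WZ, G on WC]
2. ∠WCZ = 67°  [G on ray CW]
3. ∠CZW = 57°  [△WZC]
4. ∠GBW = 57°  [BG∥ZC, corresponding at B]
5. ∠GBZ = 123°  [linear pair at B on WZ]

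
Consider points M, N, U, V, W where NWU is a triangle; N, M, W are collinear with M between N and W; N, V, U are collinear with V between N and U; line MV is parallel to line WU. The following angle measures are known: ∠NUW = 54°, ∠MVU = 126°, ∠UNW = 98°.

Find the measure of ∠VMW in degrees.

∠VMW = 152°

1. ∠NWU = 28°  [△NWU]
2. ∠NMV = 28°  [MV∥WU, corresponding at M]
3. ∠VMW = 152°  [linear pair at M on NW]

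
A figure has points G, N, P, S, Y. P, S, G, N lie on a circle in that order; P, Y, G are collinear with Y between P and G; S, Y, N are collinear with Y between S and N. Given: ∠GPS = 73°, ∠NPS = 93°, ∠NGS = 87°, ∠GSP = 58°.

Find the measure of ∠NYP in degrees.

∠NYP = 111°

1. ∠GNS = 73°  [same arc SG]
2. ∠PGS = 49°  [△PSG]
3. ∠GSN = 20°  [△SGN]
4. ∠PNS = 49°  [same arc PS]
5. ∠GPN = 20°  [same arc GN]
6. ∠NYP = 111°  [△PYN]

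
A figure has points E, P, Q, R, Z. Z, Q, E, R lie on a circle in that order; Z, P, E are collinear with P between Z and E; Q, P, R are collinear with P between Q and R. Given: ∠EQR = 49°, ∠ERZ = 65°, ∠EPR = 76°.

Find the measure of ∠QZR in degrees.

∠QZR = 87°

1. ∠EZR = 49°  [same arc ER]
2. ∠REZ = 66°  [△ZER]
3. ∠RPZ = 104°  [linear pair at P on ZE]
4. ∠QRZ = 27°  [△ZPR]
5. ∠RQZ = 66°  [same arc ZR]
6. ∠QZR = 87°  [△ZQR]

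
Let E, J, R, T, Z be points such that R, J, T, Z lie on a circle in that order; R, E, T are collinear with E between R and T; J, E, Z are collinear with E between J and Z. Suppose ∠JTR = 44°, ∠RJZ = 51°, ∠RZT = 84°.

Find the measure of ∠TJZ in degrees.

1. ∠RTZ = 51°  [same arc RZ]
2. ∠TRZ = 45°  [△RTZ]
3. ∠TJZ = 45°  [same arc TZ]

∠TJZ = 45°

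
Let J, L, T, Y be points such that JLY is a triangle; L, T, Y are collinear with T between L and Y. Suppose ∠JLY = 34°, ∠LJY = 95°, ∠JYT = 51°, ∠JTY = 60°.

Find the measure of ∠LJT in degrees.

1. ∠JLT = 34°  [T on ray LY]
2. ∠JTL = 120°  [linear pair at T on LY]
3. ∠LJT = 26°  [△JLT]

∠LJT = 26°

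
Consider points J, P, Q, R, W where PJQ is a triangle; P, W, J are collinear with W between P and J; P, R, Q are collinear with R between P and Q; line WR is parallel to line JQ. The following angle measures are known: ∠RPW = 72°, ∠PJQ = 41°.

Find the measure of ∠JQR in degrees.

1. ∠JPQ = 72°  [W on PJ, R on PQ]
2. ∠JQP = 67°  [△PJQ]
3. ∠JQR = 67°  [R on ray QP]

∠JQR = 67°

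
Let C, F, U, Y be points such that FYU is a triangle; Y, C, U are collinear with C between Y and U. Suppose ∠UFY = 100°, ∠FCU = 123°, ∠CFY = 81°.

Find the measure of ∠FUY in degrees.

∠FUY = 38°

1. ∠FCY = 57°  [linear pair at C on YU]
2. ∠CYF = 42°  [△FYC]
3. ∠FYU = 42°  [C on ray YU]
4. ∠FUY = 38°  [△FYU]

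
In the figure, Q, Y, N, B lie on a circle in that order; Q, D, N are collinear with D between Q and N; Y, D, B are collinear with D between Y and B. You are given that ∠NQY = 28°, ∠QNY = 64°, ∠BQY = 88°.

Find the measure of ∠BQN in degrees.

∠BQN = 60°

1. ∠NBY = 28°  [same arc YN]
2. ∠BNY = 92°  [cyclic QYNB, opposite ∠Q+∠N]
3. ∠BYN = 60°  [△YNB]
4. ∠BQN = 60°  [same arc NB]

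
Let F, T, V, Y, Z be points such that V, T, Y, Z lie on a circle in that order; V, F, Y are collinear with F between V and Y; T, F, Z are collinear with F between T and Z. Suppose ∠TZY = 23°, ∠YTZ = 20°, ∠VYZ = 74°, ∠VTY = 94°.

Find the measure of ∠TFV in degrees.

∠TFV = 83°

1. ∠TVY = 23°  [same arc TY]
2. ∠VTZ = 74°  [same arc VZ]
3. ∠TFV = 83°  [△VFT]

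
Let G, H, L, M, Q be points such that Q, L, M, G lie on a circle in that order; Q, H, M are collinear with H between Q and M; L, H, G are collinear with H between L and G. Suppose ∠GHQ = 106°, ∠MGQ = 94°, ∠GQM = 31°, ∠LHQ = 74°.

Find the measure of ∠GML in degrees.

1. ∠GHM = 74°  [linear pair at H on QM]
2. ∠GMQ = 55°  [△QMG]
3. ∠GLM = 31°  [same arc MG]
4. ∠LGM = 51°  [△MHG]
5. ∠GML = 98°  [△LMG]

∠GML = 98°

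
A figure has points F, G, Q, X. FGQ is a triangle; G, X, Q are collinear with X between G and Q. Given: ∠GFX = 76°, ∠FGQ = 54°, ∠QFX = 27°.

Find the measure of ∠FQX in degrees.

∠FQX = 23°

1. ∠FGX = 54°  [X on ray GQ]
2. ∠FXG = 50°  [△FGX]
3. ∠FXQ = 130°  [linear pair at X on GQ]
4. ∠FQX = 23°  [△FXQ]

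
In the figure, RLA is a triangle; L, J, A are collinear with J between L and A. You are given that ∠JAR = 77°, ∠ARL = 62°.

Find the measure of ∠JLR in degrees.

∠JLR = 41°

1. ∠LAR = 77°  [J on ray AL]
2. ∠ALR = 41°  [△RLA]
3. ∠JLR = 41°  [J on ray LA]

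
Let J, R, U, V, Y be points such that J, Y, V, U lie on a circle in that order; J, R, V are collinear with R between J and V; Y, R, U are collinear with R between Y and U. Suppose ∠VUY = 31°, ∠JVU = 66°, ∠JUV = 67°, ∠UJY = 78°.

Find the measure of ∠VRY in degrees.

1. ∠VJY = 31°  [same arc YV]
2. ∠UJV = 47°  [△JVU]
3. ∠JYV = 113°  [cyclic JYVU, opposite ∠Y+∠U]
4. ∠JVY = 36°  [△JYV]
5. ∠UYV = 47°  [same arc VU]
6. ∠VRY = 97°  [△YRV]

∠VRY = 97°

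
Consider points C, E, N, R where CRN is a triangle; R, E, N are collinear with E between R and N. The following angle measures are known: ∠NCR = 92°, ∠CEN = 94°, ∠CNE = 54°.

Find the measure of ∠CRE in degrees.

1. ∠CNR = 54°  [E on ray NR]
2. ∠CRN = 34°  [△CRN]
3. ∠CRE = 34°  [E on ray RN]

∠CRE = 34°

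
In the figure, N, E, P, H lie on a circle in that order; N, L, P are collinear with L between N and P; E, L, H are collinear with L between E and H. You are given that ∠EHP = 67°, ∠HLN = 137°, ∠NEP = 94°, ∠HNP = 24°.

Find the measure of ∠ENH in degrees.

∠ENH = 91°

1. ∠HEP = 24°  [same arc PH]
2. ∠EPH = 89°  [△EPH]
3. ∠ENH = 91°  [cyclic NEPH, opposite ∠N+∠P]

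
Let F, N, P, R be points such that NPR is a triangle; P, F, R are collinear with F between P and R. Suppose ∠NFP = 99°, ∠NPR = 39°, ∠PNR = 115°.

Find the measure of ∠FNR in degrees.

∠FNR = 73°

1. ∠NFR = 81°  [linear pair at F on PR]
2. ∠NRP = 26°  [△NPR]
3. ∠FRN = 26°  [F on ray RP]
4. ∠FNR = 73°  [△NFR]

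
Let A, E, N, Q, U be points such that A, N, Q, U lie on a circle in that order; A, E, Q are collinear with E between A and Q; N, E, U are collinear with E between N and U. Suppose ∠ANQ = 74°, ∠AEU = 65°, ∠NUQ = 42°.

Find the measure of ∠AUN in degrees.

1. ∠AUQ = 106°  [cyclic ANQU, opposite ∠N+∠U]
2. ∠QEU = 115°  [linear pair at E on AQ]
3. ∠AQU = 23°  [△QEU]
4. ∠QAU = 51°  [△AQU]
5. ∠AUN = 64°  [△AEU]

∠AUN = 64°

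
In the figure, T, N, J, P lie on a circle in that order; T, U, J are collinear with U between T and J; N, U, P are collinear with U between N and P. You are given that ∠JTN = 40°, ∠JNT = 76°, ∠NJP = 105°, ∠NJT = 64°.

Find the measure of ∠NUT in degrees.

∠NUT = 99°

1. ∠JPN = 40°  [same arc NJ]
2. ∠JNP = 35°  [△NJP]
3. ∠JUN = 81°  [△NUJ]
4. ∠NUT = 99°  [linear pair at U on TJ]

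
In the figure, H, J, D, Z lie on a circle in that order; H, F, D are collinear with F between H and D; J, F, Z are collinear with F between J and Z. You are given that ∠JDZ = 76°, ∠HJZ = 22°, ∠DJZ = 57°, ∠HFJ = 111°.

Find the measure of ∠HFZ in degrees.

1. ∠JHZ = 104°  [cyclic HJDZ, opposite ∠H+∠D]
2. ∠HZJ = 54°  [△HJZ]
3. ∠DHZ = 57°  [same arc DZ]
4. ∠HFZ = 69°  [△HFZ]

∠HFZ = 69°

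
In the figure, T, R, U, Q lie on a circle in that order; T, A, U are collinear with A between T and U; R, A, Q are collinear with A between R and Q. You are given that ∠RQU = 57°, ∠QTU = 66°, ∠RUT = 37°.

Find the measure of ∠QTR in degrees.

1. ∠QRU = 66°  [same arc UQ]
2. ∠QUR = 57°  [△RUQ]
3. ∠QTR = 123°  [cyclic TRUQ, opposite ∠T+∠U]

∠QTR = 123°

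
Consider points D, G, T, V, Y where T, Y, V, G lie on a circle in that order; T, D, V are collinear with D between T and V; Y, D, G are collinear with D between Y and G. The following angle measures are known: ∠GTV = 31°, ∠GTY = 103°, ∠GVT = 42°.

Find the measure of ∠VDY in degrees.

1. ∠GYV = 31°  [same arc VG]
2. ∠TGV = 107°  [△TVG]
3. ∠GVY = 77°  [cyclic TYVG, opposite ∠T+∠V]
4. ∠VGY = 72°  [△YVG]
5. ∠TYV = 73°  [cyclic TYVG, opposite ∠Y+∠G]
6. ∠VTY = 72°  [same arc YV]
7. ∠TVY = 35°  [△TYV]
8. ∠VDY = 114°  [△YDV]

∠VDY = 114°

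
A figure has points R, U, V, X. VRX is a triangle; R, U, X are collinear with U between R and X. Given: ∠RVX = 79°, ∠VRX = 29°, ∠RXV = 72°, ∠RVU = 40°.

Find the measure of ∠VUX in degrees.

∠VUX = 69°

1. ∠URV = 29°  [U on ray RX]
2. ∠RUV = 111°  [△VRU]
3. ∠VUX = 69°  [linear pair at U on RX]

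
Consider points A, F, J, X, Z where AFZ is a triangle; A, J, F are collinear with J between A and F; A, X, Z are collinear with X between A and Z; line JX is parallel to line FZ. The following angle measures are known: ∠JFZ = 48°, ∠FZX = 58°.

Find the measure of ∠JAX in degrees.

∠JAX = 74°

1. ∠AFZ = 48°  [J on ray FA]
2. ∠AZF = 58°  [X on ray ZA]
3. ∠FAZ = 74°  [△AFZ]
4. ∠JAX = 74°  [J on AF, X on AZ]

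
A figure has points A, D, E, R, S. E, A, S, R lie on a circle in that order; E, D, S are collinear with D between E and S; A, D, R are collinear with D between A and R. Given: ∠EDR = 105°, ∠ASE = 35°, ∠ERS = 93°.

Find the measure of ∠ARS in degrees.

∠ARS = 58°

1. ∠EAS = 87°  [cyclic EASR, opposite ∠A+∠R]
2. ∠AES = 58°  [△EAS]
3. ∠ARS = 58°  [same arc AS]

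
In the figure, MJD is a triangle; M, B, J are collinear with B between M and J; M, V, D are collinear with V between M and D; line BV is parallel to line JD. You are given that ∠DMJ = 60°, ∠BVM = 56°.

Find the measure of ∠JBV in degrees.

1. ∠BMV = 60°  [B on MJ, V on MD]
2. ∠MBV = 64°  [△MBV]
3. ∠JBV = 116°  [linear pair at B on MJ]

∠JBV = 116°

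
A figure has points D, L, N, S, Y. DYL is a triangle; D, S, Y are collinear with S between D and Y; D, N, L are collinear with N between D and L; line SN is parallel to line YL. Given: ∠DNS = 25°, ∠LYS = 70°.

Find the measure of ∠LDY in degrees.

1. ∠DLY = 25°  [SN∥YL, corresponding at N]
2. ∠DYL = 70°  [S on ray YD]
3. ∠LDY = 85°  [△DYL]

∠LDY = 85°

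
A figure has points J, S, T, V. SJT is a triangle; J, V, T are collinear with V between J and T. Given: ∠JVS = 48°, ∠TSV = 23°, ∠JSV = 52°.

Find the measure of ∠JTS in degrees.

1. ∠SVT = 132°  [linear pair at V on JT]
2. ∠STV = 25°  [△SVT]
3. ∠JTS = 25°  [V on ray TJ]

∠JTS = 25°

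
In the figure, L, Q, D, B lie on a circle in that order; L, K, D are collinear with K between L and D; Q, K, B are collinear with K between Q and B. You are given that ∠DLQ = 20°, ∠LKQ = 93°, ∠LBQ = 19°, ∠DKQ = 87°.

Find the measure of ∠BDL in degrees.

1. ∠DBQ = 20°  [same arc QD]
2. ∠BKD = 93°  [vertical angles at K]
3. ∠BDL = 67°  [△DKB]

∠BDL = 67°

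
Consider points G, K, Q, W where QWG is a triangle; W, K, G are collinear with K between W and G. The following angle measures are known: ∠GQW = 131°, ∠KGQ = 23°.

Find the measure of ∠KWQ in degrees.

∠KWQ = 26°

1. ∠QGW = 23°  [K on ray GW]
2. ∠GWQ = 26°  [△QWG]
3. ∠KWQ = 26°  [K on ray WG]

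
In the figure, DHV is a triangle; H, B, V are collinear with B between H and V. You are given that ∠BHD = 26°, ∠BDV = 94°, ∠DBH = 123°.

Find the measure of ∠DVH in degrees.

∠DVH = 29°

1. ∠DBV = 57°  [linear pair at B on HV]
2. ∠BVD = 29°  [△DBV]
3. ∠DVH = 29°  [B on ray VH]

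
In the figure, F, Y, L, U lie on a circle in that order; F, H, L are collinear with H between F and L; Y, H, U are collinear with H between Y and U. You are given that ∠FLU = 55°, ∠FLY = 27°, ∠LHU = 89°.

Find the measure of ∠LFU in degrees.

1. ∠FUY = 27°  [same arc FY]
2. ∠FHU = 91°  [linear pair at H on FL]
3. ∠LFU = 62°  [△FHU]

∠LFU = 62°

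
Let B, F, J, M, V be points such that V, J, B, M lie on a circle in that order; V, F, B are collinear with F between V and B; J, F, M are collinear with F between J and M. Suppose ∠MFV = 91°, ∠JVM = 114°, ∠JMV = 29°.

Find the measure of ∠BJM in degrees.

1. ∠BFJ = 91°  [vertical angles at F]
2. ∠JBV = 29°  [same arc VJ]
3. ∠BJM = 60°  [△JFB]

∠BJM = 60°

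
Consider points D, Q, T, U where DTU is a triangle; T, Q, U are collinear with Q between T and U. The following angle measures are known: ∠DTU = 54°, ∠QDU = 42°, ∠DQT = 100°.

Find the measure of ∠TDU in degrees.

1. ∠DQU = 80°  [linear pair at Q on TU]
2. ∠DUQ = 58°  [△DQU]
3. ∠DUT = 58°  [Q on ray UT]
4. ∠TDU = 68°  [△DTU]

∠TDU = 68°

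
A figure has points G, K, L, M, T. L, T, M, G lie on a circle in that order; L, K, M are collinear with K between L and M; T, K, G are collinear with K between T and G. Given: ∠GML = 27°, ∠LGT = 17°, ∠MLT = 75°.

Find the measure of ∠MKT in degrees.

∠MKT = 102°

1. ∠GTL = 27°  [same arc LG]
2. ∠LKT = 78°  [△LKT]
3. ∠MKT = 102°  [linear pair at K on LM]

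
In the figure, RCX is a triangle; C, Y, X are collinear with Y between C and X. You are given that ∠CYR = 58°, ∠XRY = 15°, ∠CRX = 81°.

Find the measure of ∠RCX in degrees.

1. ∠RYX = 122°  [linear pair at Y on CX]
2. ∠RXY = 43°  [△RYX]
3. ∠CXR = 43°  [Y on ray XC]
4. ∠RCX = 56°  [△RCX]

∠RCX = 56°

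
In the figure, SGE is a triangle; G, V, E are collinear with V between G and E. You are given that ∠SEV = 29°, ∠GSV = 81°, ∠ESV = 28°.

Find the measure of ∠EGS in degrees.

∠EGS = 42°

1. ∠EVS = 123°  [△SVE]
2. ∠GVS = 57°  [linear pair at V on GE]
3. ∠SGV = 42°  [△SGV]
4. ∠EGS = 42°  [V on ray GE]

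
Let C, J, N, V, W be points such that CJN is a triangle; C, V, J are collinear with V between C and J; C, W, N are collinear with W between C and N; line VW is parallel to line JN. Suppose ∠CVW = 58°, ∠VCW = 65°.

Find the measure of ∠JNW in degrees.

∠JNW = 57°

1. ∠CWV = 57°  [△CVW]
2. ∠NWV = 123°  [linear pair at W on CN]
3. ∠JNW = 57°  [VW∥JN, co-interior at N–W]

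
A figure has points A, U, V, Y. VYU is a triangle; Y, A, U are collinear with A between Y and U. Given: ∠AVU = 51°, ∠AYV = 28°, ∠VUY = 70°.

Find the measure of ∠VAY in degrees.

1. ∠AUV = 70°  [A on ray UY]
2. ∠UAV = 59°  [△VAU]
3. ∠VAY = 121°  [linear pair at A on YU]

∠VAY = 121°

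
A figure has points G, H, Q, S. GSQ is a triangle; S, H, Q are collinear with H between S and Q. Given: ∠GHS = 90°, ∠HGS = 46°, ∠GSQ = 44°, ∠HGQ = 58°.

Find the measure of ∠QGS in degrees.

∠QGS = 104°

1. ∠GHQ = 90°  [linear pair at H on SQ]
2. ∠GQH = 32°  [△GHQ]
3. ∠GQS = 32°  [H on ray QS]
4. ∠QGS = 104°  [△GSQ]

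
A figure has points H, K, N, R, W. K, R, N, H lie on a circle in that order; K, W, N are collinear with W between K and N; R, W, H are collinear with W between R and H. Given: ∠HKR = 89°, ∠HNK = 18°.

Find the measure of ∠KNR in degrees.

1. ∠HRK = 18°  [same arc KH]
2. ∠KHR = 73°  [△KRH]
3. ∠KNR = 73°  [same arc KR]

∠KNR = 73°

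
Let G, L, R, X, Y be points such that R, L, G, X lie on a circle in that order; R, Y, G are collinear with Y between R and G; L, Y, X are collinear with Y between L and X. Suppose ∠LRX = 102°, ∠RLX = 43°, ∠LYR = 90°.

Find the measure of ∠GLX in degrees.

∠GLX = 55°

1. ∠LXR = 35°  [△RLX]
2. ∠GYL = 90°  [linear pair at Y on RG]
3. ∠LGR = 35°  [same arc RL]
4. ∠GLX = 55°  [△LYG]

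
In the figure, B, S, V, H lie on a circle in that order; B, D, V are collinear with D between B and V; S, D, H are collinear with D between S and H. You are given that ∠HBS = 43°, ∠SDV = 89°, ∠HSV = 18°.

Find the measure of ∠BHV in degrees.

1. ∠HVS = 137°  [cyclic BSVH, opposite ∠B+∠V]
2. ∠BDH = 89°  [vertical angles at D]
3. ∠HBV = 18°  [same arc VH]
4. ∠SHV = 25°  [△SVH]
5. ∠HDV = 91°  [linear pair at D on BV]
6. ∠BVH = 64°  [△VDH]
7. ∠BHV = 98°  [△BVH]

∠BHV = 98°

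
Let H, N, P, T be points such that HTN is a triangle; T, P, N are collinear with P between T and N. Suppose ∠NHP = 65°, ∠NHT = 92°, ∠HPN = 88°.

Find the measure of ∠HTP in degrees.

∠HTP = 61°

1. ∠HNP = 27°  [△HPN]
2. ∠HNT = 27°  [P on ray NT]
3. ∠HTN = 61°  [△HTN]
4. ∠HTP = 61°  [P on ray TN]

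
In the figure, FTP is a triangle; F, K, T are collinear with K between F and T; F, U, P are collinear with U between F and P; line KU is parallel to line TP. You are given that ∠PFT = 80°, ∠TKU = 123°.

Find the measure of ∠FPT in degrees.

∠FPT = 43°

1. ∠KFU = 80°  [K on FT, U on FP]
2. ∠FKU = 57°  [linear pair at K on FT]
3. ∠FUK = 43°  [△FKU]
4. ∠FPT = 43°  [KU∥TP, corresponding at U]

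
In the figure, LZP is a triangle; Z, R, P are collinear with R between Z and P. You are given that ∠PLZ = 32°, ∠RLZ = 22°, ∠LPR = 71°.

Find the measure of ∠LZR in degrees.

∠LZR = 77°

1. ∠LPZ = 71°  [R on ray PZ]
2. ∠LZP = 77°  [△LZP]
3. ∠LZR = 77°  [R on ray ZP]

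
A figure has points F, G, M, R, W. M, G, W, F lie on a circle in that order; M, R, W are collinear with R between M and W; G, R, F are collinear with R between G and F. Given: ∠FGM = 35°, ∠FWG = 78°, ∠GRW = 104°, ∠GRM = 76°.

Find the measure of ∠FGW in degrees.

1. ∠FWM = 35°  [same arc MF]
2. ∠FRW = 76°  [vertical angles at R]
3. ∠GFW = 69°  [△WRF]
4. ∠FGW = 33°  [△GWF]

∠FGW = 33°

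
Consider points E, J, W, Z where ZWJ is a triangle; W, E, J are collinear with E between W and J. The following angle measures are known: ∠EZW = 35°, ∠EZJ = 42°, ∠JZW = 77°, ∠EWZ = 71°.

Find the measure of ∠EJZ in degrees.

1. ∠WEZ = 74°  [△ZWE]
2. ∠JEZ = 106°  [linear pair at E on WJ]
3. ∠EJZ = 32°  [△ZEJ]

∠EJZ = 32°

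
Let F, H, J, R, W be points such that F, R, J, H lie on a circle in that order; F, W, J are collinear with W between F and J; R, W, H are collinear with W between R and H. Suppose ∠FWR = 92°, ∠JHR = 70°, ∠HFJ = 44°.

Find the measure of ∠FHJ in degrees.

∠FHJ = 118°

1. ∠HWJ = 92°  [vertical angles at W]
2. ∠FJH = 18°  [△JWH]
3. ∠FHJ = 118°  [△FJH]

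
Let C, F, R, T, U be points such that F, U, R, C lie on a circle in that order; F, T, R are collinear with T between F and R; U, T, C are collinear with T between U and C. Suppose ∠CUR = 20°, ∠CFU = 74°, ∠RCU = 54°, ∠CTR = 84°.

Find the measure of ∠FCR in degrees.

∠FCR = 118°

1. ∠CFR = 20°  [same arc RC]
2. ∠CRF = 42°  [△RTC]
3. ∠FCR = 118°  [△FRC]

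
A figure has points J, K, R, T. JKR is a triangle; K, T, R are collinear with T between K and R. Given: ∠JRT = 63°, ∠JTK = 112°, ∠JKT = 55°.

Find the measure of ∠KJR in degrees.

∠KJR = 62°

1. ∠JRK = 63°  [T on ray RK]
2. ∠JKR = 55°  [T on ray KR]
3. ∠KJR = 62°  [△JKR]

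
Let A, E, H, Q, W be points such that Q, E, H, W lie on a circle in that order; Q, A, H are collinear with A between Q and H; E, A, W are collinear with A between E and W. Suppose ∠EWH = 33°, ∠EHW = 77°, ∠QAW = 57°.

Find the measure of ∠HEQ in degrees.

∠HEQ = 94°

1. ∠EQH = 33°  [same arc EH]
2. ∠HEW = 70°  [△EHW]
3. ∠EAH = 57°  [vertical angles at A]
4. ∠EHQ = 53°  [△EAH]
5. ∠HEQ = 94°  [△QEH]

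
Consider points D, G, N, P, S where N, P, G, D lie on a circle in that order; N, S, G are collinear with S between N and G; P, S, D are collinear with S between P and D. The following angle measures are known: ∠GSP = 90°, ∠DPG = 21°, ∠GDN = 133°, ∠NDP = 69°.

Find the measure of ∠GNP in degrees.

∠GNP = 64°

1. ∠NGP = 69°  [△PSG]
2. ∠GPN = 47°  [cyclic NPGD, opposite ∠P+∠D]
3. ∠GNP = 64°  [△NPG]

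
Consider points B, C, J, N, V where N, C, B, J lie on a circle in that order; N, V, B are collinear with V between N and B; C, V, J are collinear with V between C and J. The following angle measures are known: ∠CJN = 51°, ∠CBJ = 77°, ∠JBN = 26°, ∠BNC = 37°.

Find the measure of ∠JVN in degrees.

1. ∠BJC = 37°  [same arc CB]
2. ∠BVJ = 117°  [△BVJ]
3. ∠JVN = 63°  [linear pair at V on NB]

∠JVN = 63°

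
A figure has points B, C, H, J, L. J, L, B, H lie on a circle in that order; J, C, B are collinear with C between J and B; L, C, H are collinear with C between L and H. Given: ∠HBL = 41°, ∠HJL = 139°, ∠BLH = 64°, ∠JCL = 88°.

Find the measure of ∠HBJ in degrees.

∠HBJ = 17°

1. ∠BHL = 75°  [△LBH]
2. ∠BCH = 88°  [vertical angles at C]
3. ∠HBJ = 17°  [△BCH]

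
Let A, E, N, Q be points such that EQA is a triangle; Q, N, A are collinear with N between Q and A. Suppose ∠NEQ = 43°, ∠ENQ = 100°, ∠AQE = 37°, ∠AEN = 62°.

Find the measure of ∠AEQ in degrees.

1. ∠ANE = 80°  [linear pair at N on QA]
2. ∠EAN = 38°  [△ENA]
3. ∠EAQ = 38°  [N on ray AQ]
4. ∠AEQ = 105°  [△EQA]

∠AEQ = 105°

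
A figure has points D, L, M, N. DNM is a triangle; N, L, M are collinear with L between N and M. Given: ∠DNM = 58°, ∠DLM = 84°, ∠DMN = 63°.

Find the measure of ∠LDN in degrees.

∠LDN = 26°

1. ∠DNL = 58°  [L on ray NM]
2. ∠DLN = 96°  [linear pair at L on NM]
3. ∠LDN = 26°  [△DNL]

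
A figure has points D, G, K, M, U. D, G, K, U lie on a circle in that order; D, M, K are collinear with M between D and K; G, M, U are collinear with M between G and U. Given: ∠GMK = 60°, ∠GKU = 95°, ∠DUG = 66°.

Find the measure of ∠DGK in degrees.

∠DGK = 83°

1. ∠DMG = 120°  [linear pair at M on DK]
2. ∠GDU = 85°  [cyclic DGKU, opposite ∠D+∠K]
3. ∠DKG = 66°  [same arc DG]
4. ∠DGU = 29°  [△DGU]
5. ∠GDK = 31°  [△DMG]
6. ∠DGK = 83°  [△DGK]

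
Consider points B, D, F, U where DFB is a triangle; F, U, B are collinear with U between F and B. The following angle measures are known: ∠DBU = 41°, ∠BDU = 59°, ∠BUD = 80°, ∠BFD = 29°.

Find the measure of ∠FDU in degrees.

∠FDU = 51°

1. ∠DUF = 100°  [linear pair at U on FB]
2. ∠DFU = 29°  [U on ray FB]
3. ∠FDU = 51°  [△DFU]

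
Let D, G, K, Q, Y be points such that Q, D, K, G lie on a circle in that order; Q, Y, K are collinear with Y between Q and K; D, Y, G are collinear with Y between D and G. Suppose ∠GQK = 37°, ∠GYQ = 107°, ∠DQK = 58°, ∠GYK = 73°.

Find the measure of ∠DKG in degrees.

1. ∠GDK = 37°  [same arc KG]
2. ∠DGK = 58°  [same arc DK]
3. ∠DKG = 85°  [△DKG]

∠DKG = 85°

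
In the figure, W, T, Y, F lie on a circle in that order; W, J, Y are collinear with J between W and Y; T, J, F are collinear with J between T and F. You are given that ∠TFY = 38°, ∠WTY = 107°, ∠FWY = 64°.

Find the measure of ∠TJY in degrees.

1. ∠TWY = 38°  [same arc TY]
2. ∠TYW = 35°  [△WTY]
3. ∠FTY = 64°  [same arc YF]
4. ∠TJY = 81°  [△TJY]

∠TJY = 81°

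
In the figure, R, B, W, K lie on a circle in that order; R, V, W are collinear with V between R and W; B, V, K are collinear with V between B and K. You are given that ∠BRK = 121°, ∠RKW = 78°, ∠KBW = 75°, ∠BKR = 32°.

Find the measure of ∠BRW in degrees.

∠BRW = 46°

1. ∠RBW = 102°  [cyclic RBWK, opposite ∠B+∠K]
2. ∠BWR = 32°  [same arc RB]
3. ∠BRW = 46°  [△RBW]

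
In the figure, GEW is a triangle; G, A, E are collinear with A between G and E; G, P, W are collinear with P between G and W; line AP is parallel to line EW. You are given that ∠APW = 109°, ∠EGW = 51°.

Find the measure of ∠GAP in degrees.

1. ∠APG = 71°  [linear pair at P on GW]
2. ∠AGP = 51°  [A on GE, P on GW]
3. ∠GAP = 58°  [△GAP]

∠GAP = 58°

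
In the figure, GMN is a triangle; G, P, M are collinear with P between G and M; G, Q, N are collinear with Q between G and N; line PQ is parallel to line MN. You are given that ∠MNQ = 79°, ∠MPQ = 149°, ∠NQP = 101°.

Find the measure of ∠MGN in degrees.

∠MGN = 70°

1. ∠GPQ = 31°  [linear pair at P on GM]
2. ∠GQP = 79°  [linear pair at Q on GN]
3. ∠PGQ = 70°  [△GPQ]
4. ∠MGN = 70°  [P on GM, Q on GN]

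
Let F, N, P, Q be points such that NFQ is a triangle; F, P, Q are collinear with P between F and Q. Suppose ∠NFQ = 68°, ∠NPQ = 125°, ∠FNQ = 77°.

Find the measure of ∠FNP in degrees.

1. ∠NFP = 68°  [P on ray FQ]
2. ∠FPN = 55°  [linear pair at P on FQ]
3. ∠FNP = 57°  [△NFP]

∠FNP = 57°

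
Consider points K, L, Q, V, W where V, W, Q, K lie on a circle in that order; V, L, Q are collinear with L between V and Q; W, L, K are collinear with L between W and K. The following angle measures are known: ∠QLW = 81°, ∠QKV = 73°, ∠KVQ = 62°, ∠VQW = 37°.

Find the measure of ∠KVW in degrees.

∠KVW = 98°

1. ∠KLV = 81°  [vertical angles at L]
2. ∠VLW = 99°  [linear pair at L on VQ]
3. ∠QWV = 107°  [cyclic VWQK, opposite ∠W+∠K]
4. ∠VKW = 37°  [△VLK]
5. ∠QVW = 36°  [△VWQ]
6. ∠KWV = 45°  [△VLW]
7. ∠KVW = 98°  [△VWK]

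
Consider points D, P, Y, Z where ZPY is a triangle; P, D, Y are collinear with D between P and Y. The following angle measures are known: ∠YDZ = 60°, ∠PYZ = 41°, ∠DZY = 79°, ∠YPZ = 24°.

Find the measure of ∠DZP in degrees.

1. ∠PDZ = 120°  [linear pair at D on PY]
2. ∠DPZ = 24°  [D on ray PY]
3. ∠DZP = 36°  [△ZPD]

∠DZP = 36°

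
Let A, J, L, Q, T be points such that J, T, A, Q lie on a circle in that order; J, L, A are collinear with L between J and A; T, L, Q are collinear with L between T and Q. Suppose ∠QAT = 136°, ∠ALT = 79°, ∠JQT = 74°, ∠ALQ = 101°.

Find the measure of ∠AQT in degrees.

∠AQT = 17°

1. ∠QJT = 44°  [cyclic JTAQ, opposite ∠J+∠A]
2. ∠JLT = 101°  [linear pair at L on JA]
3. ∠JTQ = 62°  [△JTQ]
4. ∠AJT = 17°  [△JLT]
5. ∠AQT = 17°  [same arc TA]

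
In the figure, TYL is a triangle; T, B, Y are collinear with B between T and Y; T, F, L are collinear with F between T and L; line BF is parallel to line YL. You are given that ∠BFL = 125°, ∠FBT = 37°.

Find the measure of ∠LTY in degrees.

1. ∠BFT = 55°  [linear pair at F on TL]
2. ∠BTF = 88°  [△TBF]
3. ∠LTY = 88°  [B on TY, F on TL]

∠LTY = 88°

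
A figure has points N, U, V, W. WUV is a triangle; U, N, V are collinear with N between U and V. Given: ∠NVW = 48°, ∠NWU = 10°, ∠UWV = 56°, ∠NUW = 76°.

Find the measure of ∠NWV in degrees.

1. ∠UNW = 94°  [△WUN]
2. ∠VNW = 86°  [linear pair at N on UV]
3. ∠NWV = 46°  [△WNV]

∠NWV = 46°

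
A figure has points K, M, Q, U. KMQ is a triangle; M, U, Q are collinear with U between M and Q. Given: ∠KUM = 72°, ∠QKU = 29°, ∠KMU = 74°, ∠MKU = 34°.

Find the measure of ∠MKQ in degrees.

∠MKQ = 63°

1. ∠KUQ = 108°  [linear pair at U on MQ]
2. ∠KQU = 43°  [△KUQ]
3. ∠KMQ = 74°  [U on ray MQ]
4. ∠KQM = 43°  [U on ray QM]
5. ∠MKQ = 63°  [△KMQ]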